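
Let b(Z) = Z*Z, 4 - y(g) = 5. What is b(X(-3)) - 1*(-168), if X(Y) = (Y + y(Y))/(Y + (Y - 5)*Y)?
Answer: 74104/441 ≈ 168.04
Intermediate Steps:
y(g) = -1 (y(g) = 4 - 1*5 = 4 - 5 = -1)
X(Y) = (-1 + Y)/(Y + Y*(-5 + Y)) (X(Y) = (Y - 1)/(Y + (Y - 5)*Y) = (-1 + Y)/(Y + (-5 + Y)*Y) = (-1 + Y)/(Y + Y*(-5 + Y)))
b(Z) = Z²
b(X(-3)) - 1*(-168) = ((-1 - 3)/((-3)*(-4 - 3)))² - 1*(-168) = (-⅓*(-4)/(-7))² + 168 = (-⅓*(-⅐)*(-4))² + 168 = (-4/21)² + 168 = 16/441 + 168 = 74104/441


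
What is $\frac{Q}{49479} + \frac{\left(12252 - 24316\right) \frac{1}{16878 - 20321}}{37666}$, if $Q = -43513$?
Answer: $- \frac{2821172315419}{3208318258101} \approx -0.87933$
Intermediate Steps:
$\frac{Q}{49479} + \frac{\left(12252 - 24316\right) \frac{1}{16878 - 20321}}{37666} = - \frac{43513}{49479} + \frac{\left(12252 - 24316\right) \frac{1}{16878 - 20321}}{37666} = \left(-43513\right) \frac{1}{49479} + - \frac{12064}{-3443} \cdot \frac{1}{37666} = - \frac{43513}{49479} + \left(-12064\right) \left(- \frac{1}{3443}\right) \frac{1}{37666} = - \frac{43513}{49479} + \frac{12064}{3443} \cdot \frac{1}{37666} = - \frac{43513}{49479} + \frac{6032}{64842019} = - \frac{2821172315419}{3208318258101}$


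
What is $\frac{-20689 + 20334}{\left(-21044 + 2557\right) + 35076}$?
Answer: $- \frac{355}{16589} \approx -0.0214$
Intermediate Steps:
$\frac{-20689 + 20334}{\left(-21044 + 2557\right) + 35076} = - \frac{355}{-18487 + 35076} = - \frac{355}{16589}$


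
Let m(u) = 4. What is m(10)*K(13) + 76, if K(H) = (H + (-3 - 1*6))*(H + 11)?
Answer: 460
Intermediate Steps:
K(H) = (-9 + H)*(11 + H) (K(H) = (H + (-3 - 6))*(11 + H) = (H - 9)*(11 + H) = (-9 + H)*(11 + H))
m(10)*K(13) + 76 = 4*(-99 + 13**2 + 2*13) + 76 = 4*(-99 + 169 + 26) + 76 = 4*96 + 76 = 384 + 76 = 460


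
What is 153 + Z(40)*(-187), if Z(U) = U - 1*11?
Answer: -5270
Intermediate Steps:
Z(U) = -11 + U (Z(U) = U - 11 = -11 + U)
153 + Z(40)*(-187) = 153 + (-11 + 40)*(-187) = 153 + 29*(-187) = 153 - 5423 = -5270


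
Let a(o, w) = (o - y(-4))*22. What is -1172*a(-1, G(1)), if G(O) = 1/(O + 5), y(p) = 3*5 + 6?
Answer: 567248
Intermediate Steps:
y(p) = 21 (y(p) = 15 + 6 = 21)
G(O) = 1/(5 + O)
a(o, w) = -462 + 22*o (a(o, w) = (o - 1*21)*22 = (o - 21)*22 = (-21 + o)*22 = -462 + 22*o)
-1172*a(-1, G(1)) = -1172*(-462 + 22*(-1)) = -1172*(-462 - 22) = -1172*(-484) = 567248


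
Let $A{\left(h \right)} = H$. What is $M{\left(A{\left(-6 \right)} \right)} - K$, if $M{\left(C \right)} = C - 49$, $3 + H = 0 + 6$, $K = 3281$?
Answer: $-3327$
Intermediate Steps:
$H = 3$ ($H = -3 + \left(0 + 6\right) = -3 + 6 = 3$)
$A{\left(h \right)} = 3$
$M{\left(C \right)} = -49 + C$
$M{\left(A{\left(-6 \right)} \right)} - K = \left(-49 + 3\right) - 3281 = -46 - 3281 = -3327$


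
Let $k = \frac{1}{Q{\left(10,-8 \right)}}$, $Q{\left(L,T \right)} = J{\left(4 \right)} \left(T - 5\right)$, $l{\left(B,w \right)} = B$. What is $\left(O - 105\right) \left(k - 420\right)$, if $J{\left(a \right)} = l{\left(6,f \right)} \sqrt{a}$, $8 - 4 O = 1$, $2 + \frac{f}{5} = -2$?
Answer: $\frac{27060173}{624} \approx 43366.0$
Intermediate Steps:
$f = -20$ ($f = -10 + 5 \left(-2\right) = -10 - 10 = -20$)
$O = \frac{7}{4}$ ($O = 2 - \frac{1}{4} = \frac{7}{4} \approx 1.75$)
$J{\left(a \right)} = 6 \sqrt{a}$
$Q{\left(L,T \right)} = -60 + 12 T$ ($Q{\left(L,T \right)} = 6 \sqrt{4} \left(T - 5\right) = 6 \cdot 2 \left(-5 + T\right) = 12 \left(-5 + T\right) = -60 + 12 T$)
$k = - \frac{1}{156}$ ($k = \frac{1}{-60 + 12 \left(-8\right)} = \frac{1}{-60 - 96} = \frac{1}{-156} = - \frac{1}{156} \approx -0.0064103$)
$\left(O - 105\right) \left(k - 420\right) = \left(\frac{7}{4} - 105\right) \left(- \frac{1}{156} - 420\right) = \left(- \frac{413}{4}\right) \left(- \frac{65521}{156}\right) = \frac{27060173}{624}$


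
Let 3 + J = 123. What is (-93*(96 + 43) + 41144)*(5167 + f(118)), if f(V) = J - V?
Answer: 145853673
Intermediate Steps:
J = 120 (J = -3 + 123 = 120)
f(V) = 120 - V
(-93*(96 + 43) + 41144)*(5167 + f(118)) = (-93*(96 + 43) + 41144)*(5167 + (120 - 1*118)) = (-93*139 + 41144)*(5167 + (120 - 118)) = (-12927 + 41144)*(5167 + 2) = 28217*5169 = 145853673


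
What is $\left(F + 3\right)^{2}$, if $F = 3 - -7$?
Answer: $169$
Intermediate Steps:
$F = 10$ ($F = 3 + 7 = 10$)
$\left(F + 3\right)^{2} = \left(10 + 3\right)^{2} = 13^{2} = 169$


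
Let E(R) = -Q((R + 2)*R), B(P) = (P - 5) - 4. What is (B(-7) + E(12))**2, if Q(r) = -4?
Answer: 144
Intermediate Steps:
B(P) = -9 + P (B(P) = (-5 + P) - 4 = -9 + P)
E(R) = 4 (E(R) = -1*(-4) = 4)
(B(-7) + E(12))**2 = ((-9 - 7) + 4)**2 = (-16 + 4)**2 = (-12)**2 = 144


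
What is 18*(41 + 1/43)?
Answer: 31752/43 ≈ 738.42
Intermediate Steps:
18*(41 + 1/43) = 18*(1764/43) = 31752/43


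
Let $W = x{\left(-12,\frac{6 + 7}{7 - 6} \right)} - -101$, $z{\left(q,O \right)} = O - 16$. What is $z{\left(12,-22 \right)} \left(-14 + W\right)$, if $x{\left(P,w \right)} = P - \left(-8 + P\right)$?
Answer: $-3610$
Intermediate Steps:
$z{\left(q,O \right)} = -16 + O$
$x{\left(P,w \right)} = 8$
$W = 109$ ($W = 8 - -101 = 8 + 101 = 109$)
$z{\left(12,-22 \right)} \left(-14 + W\right) = \left(-16 - 22\right) \left(-14 + 109\right) = \left(-38\right) 95 = -3610$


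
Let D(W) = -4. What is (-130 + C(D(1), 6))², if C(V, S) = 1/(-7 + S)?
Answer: 17161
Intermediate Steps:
(-130 + C(D(1), 6))² = (-130 + 1/(-7 + 6))² = (-130 + 1/(-1))² = (-130 - 1)² = (-131)² = 17161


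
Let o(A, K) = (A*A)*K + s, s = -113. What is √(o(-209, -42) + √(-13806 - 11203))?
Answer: √(-1834715 + I*√25009) ≈ 0.058 + 1354.5*I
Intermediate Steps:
o(A, K) = -113 + K*A² (o(A, K) = (A*A)*K - 113 = A²*K - 113 = K*A² - 113 = -113 + K*A²)
√(o(-209, -42) + √(-13806 - 11203)) = √((-113 - 42*(-209)²) + √(-13806 - 11203)) = √((-113 - 42*43681) + √(-25009)) = √((-113 - 1834602) + I*√25009) = √(-1834715 + I*√25009)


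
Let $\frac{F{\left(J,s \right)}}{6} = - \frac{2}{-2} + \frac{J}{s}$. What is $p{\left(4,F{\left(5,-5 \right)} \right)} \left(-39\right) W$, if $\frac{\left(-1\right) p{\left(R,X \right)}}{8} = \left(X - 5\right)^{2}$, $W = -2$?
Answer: $-15600$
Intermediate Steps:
$F{\left(J,s \right)} = 6 + \frac{6 J}{s}$ ($F{\left(J,s \right)} = 6 \left(- \frac{2}{-2} + \frac{J}{s}\right) = 6 \left(\left(-2\right) \left(- \frac{1}{2}\right) + \frac{J}{s}\right) = 6 \left(1 + \frac{J}{s}\right) = 6 + \frac{6 J}{s}$)
$p{\left(R,X \right)} = - 8 \left(-5 + X\right)^{2}$ ($p{\left(R,X \right)} = - 8 \left(X - 5\right)^{2} = - 8 \left(-5 + X\right)^{2}$)
$p{\left(4,F{\left(5,-5 \right)} \right)} \left(-39\right) W = - 8 \left(-5 + \left(6 + 6 \cdot 5 \frac{1}{-5}\right)\right)^{2} \left(-39\right) \left(-2\right) = - 8 \left(-5 + \left(6 + 6 \cdot 5 \left(- \frac{1}{5}\right)\right)\right)^{2} \left(-39\right) \left(-2\right) = - 8 \left(-5 + \left(6 - 6\right)\right)^{2} \left(-39\right) \left(-2\right) = - 8 \left(-5 + 0\right)^{2} \left(-39\right) \left(-2\right) = - 8 \left(-5\right)^{2} \left(-39\right) \left(-2\right) = \left(-8\right) 25 \left(-39\right) \left(-2\right) = \left(-200\right) \left(-39\right) \left(-2\right) = 7800 \left(-2\right) = -15600$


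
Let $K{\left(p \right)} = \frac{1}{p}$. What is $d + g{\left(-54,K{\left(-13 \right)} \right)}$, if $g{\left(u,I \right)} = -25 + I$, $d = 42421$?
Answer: $\frac{551147}{13} \approx 42396.0$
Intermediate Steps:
$d + g{\left(-54,K{\left(-13 \right)} \right)} = 42421 - \left(25 - \frac{1}{-13}\right) = 42421 - \frac{326}{13} = \frac{551147}{13}$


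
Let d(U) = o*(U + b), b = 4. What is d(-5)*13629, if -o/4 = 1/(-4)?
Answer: -13629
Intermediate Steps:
o = 1 (o = -4/(-4) = -4*(-1/4) = 1)
d(U) = 4 + U (d(U) = 1*(U + 4) = 1*(4 + U) = 4 + U)
d(-5)*13629 = (4 - 5)*13629 = -1*13629 = -13629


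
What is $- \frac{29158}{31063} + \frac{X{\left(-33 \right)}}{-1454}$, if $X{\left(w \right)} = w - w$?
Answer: $- \frac{29158}{31063} \approx -0.93867$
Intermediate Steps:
$X{\left(w \right)} = 0$
$- \frac{29158}{31063} + \frac{X{\left(-33 \right)}}{-1454} = - \frac{29158}{31063} + \frac{0}{-1454} = \left(-29158\right) \frac{1}{31063} + 0 \left(- \frac{1}{1454}\right) = - \frac{29158}{31063} + 0 = - \frac{29158}{31063}$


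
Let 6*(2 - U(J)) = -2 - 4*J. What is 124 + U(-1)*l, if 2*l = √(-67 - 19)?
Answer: 124 + 5*I*√86/6 ≈ 124.0 + 7.728*I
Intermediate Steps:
l = I*√86/2 (l = √(-67 - 19)/2 = √(-86)/2 = (I*√86)/2 = I*√86/2 ≈ 4.6368*I)
U(J) = 7/3 + 2*J/3 (U(J) = 2 - (-2 - 4*J)/6 = 2 + (⅓ + 2*J/3) = 7/3 + 2*J/3)
124 + U(-1)*l = 124 + (7/3 + (⅔)*(-1))*(I*√86/2) = 124 + (7/3 - ⅔)*(I*√86/2) = 124 + 5*(I*√86/2)/3 = 124 + 5*I*√86/6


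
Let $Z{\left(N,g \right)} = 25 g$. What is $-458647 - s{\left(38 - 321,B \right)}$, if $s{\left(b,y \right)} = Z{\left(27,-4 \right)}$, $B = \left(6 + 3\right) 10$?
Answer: $-458547$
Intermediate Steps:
$B = 90$ ($B = 9 \cdot 10 = 90$)
$s{\left(b,y \right)} = -100$ ($s{\left(b,y \right)} = 25 \left(-4\right) = -100$)
$-458647 - s{\left(38 - 321,B \right)} = -458647 - -100 = -458647 + 100 = -458547$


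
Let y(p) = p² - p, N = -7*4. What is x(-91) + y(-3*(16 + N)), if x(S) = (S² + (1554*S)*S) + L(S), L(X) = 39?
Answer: 12878254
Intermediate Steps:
N = -28
x(S) = 39 + 1555*S² (x(S) = (S² + (1554*S)*S) + 39 = (S² + 1554*S²) + 39 = 1555*S² + 39 = 39 + 1555*S²)
x(-91) + y(-3*(16 + N)) = (39 + 1555*(-91)²) + (-3*(16 - 28))*(-1 - 3*(16 - 28)) = (39 + 1555*8281) + (-3*(-12))*(-1 - 3*(-12)) = (39 + 12876955) + 36*(-1 + 36) = 12876994 + 36*35 = 12876994 + 1260 = 12878254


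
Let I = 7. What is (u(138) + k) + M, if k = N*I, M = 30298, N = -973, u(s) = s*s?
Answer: 42531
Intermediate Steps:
u(s) = s²
k = -6811 (k = -973*7 = -6811)
(u(138) + k) + M = (138² - 6811) + 30298 = (19044 - 6811) + 30298 = 12233 + 30298 = 42531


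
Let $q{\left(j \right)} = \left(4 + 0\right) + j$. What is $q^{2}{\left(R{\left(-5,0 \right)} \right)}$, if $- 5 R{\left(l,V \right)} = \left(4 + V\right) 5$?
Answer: $0$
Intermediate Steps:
$R{\left(l,V \right)} = -4 - V$ ($R{\left(l,V \right)} = - \frac{\left(4 + V\right) 5}{5} = - \frac{20 + 5 V}{5} = -4 - V$)
$q{\left(j \right)} = 4 + j$
$q^{2}{\left(R{\left(-5,0 \right)} \right)} = \left(4 - 4\right)^{2} = 0^{2} = 0$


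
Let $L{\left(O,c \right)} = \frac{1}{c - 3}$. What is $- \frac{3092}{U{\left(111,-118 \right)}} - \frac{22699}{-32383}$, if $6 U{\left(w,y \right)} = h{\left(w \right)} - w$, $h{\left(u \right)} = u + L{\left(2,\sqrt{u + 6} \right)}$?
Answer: $\frac{1802330947}{32383} - 55656 \sqrt{13} \approx -1.4501 \cdot 10^{5}$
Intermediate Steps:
$L{\left(O,c \right)} = \frac{1}{-3 + c}$
$h{\left(u \right)} = u + \frac{1}{-3 + \sqrt{6 + u}}$ ($h{\left(u \right)} = u + \frac{1}{-3 + \sqrt{u + 6}} = u + \frac{1}{-3 + \sqrt{6 + u}}$)
$U{\left(w,y \right)} = \frac{1}{6 \left(-3 + \sqrt{6 + w}\right)}$ ($U{\left(w,y \right)} = \frac{\left(w + \frac{1}{-3 + \sqrt{6 + w}}\right) - w}{6} = \frac{1}{6 \left(-3 + \sqrt{6 + w}\right)}$)
$- \frac{3092}{U{\left(111,-118 \right)}} - \frac{22699}{-32383} = - \frac{3092}{\frac{1}{6} \frac{1}{-3 + \sqrt{6 + 111}}} - \frac{22699}{-32383} = - \frac{3092}{\frac{1}{6} \frac{1}{-3 + \sqrt{117}}} - - \frac{22699}{32383} = - \frac{3092}{\frac{1}{6} \frac{1}{-3 + 3 \sqrt{13}}} + \frac{22699}{32383} = - 3092 \left(-18 + 18 \sqrt{13}\right) + \frac{22699}{32383} = \left(55656 - 55656 \sqrt{13}\right) + \frac{22699}{32383} = \frac{1802330947}{32383} - 55656 \sqrt{13}$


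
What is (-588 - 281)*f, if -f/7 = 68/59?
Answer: 413644/59 ≈ 7010.9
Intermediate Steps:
f = -476/59 ≈ -8.0678
(-588 - 281)*f = (-588 - 281)*(-476/59) = -869*(-476/59) = 413644/59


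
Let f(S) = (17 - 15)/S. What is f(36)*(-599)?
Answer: -599/18 ≈ -33.278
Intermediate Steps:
f(S) = 2/S
f(36)*(-599) = (2/36)*(-599) = (2*(1/36))*(-599) = (1/18)*(-599) = -599/18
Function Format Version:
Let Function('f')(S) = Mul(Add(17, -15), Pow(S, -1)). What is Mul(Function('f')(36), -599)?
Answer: Rational(-599, 18) ≈ -33.278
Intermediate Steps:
Function('f')(S) = Mul(2, Pow(S, -1))
Mul(Function('f')(36), -599) = Mul(Mul(2, Pow(36, -1)), -599) = Mul(Mul(2, Rational(1, 36)), -599) = Mul(Rational(1, 18), -599) = Rational(-599, 18)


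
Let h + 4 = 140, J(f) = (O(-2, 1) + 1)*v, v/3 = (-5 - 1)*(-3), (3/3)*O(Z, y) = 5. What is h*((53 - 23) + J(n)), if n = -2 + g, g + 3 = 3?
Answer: 48144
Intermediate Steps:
O(Z, y) = 5
v = 54 (v = 3*((-5 - 1)*(-3)) = 3*(-6*(-3)) = 3*18 = 54)
g = 0 (g = -3 + 3 = 0)
n = -2 (n = -2 + 0 = -2)
J(f) = 324 (J(f) = (5 + 1)*54 = 6*54 = 324)
h = 136 (h = -4 + 140 = 136)
h*((53 - 23) + J(n)) = 136*((53 - 23) + 324) = 136*(30 + 324) = 136*354 = 48144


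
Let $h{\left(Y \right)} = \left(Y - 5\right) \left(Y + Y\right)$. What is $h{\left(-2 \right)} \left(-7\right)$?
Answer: $-196$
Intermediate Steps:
$h{\left(Y \right)} = 2 Y \left(-5 + Y\right)$ ($h{\left(Y \right)} = \left(-5 + Y\right) 2 Y = 2 Y \left(-5 + Y\right)$)
$h{\left(-2 \right)} \left(-7\right) = 2 \left(-2\right) \left(-5 - 2\right) \left(-7\right) = 2 \left(-2\right) \left(-7\right) \left(-7\right) = 28 \left(-7\right) = -196$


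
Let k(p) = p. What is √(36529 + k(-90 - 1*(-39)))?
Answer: √36478 ≈ 190.99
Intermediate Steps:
√(36529 + k(-90 - 1*(-39))) = √(36529 + (-90 - 1*(-39))) = √(36529 + (-90 + 39)) = √(36529 - 51) = √36478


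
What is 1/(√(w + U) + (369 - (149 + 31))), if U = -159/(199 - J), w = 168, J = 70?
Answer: 8127/1528832 - √308353/1528832 ≈ 0.0049526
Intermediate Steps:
U = -53/43 (U = -159/(199 - 1*70) = -159/(199 - 70) = -159/129 = -159*1/129 = -53/43 ≈ -1.2326)
1/(√(w + U) + (369 - (149 + 31))) = 1/(√(168 - 53/43) + (369 - (149 + 31))) = 1/(√(7171/43) + (369 - 1*180)) = 1/(√308353/43 + (369 - 180)) = 1/(√308353/43 + 189) = 1/(189 + √308353/43)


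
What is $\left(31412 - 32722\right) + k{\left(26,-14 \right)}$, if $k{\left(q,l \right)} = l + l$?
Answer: $-1338$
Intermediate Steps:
$k{\left(q,l \right)} = 2 l$
$\left(31412 - 32722\right) + k{\left(26,-14 \right)} = \left(31412 - 32722\right) + 2 \left(-14\right) = -1310 - 28 = -1338$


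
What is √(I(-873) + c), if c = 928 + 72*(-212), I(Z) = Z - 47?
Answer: 2*I*√3814 ≈ 123.52*I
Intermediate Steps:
I(Z) = -47 + Z
c = -14336 (c = 928 - 15264 = -14336)
√(I(-873) + c) = √((-47 - 873) - 14336) = √(-920 - 14336) = √(-15256) = 2*I*√3814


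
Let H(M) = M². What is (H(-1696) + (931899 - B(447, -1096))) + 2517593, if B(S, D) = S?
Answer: 6325461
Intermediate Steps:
(H(-1696) + (931899 - B(447, -1096))) + 2517593 = ((-1696)² + (931899 - 1*447)) + 2517593 = (2876416 + (931899 - 447)) + 2517593 = (2876416 + 931452) + 2517593 = 3807868 + 2517593 = 6325461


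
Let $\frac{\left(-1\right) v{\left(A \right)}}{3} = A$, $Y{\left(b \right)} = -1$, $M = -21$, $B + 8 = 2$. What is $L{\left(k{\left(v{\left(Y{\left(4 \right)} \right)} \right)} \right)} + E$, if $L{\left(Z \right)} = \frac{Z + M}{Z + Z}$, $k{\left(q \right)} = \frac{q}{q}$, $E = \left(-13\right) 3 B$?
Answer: $224$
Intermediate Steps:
$B = -6$ ($B = -8 + 2 = -6$)
$v{\left(A \right)} = - 3 A$
$E = 234$ ($E = \left(-13\right) 3 \left(-6\right) = \left(-39\right) \left(-6\right) = 234$)
$k{\left(q \right)} = 1$
$L{\left(Z \right)} = \frac{-21 + Z}{2 Z}$ ($L{\left(Z \right)} = \frac{Z - 21}{Z + Z} = \frac{-21 + Z}{2 Z}$)
$L{\left(k{\left(v{\left(Y{\left(4 \right)} \right)} \right)} \right)} + E = \frac{-21 + 1}{2 \cdot 1} + 234 = \frac{1}{2} \cdot 1 \left(-20\right) + 234 = -10 + 234 = 224$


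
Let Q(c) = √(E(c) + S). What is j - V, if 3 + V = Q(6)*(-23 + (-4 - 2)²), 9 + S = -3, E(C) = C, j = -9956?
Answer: -9953 - 13*I*√6 ≈ -9953.0 - 31.843*I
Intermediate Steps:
S = -12 (S = -9 - 3 = -12)
Q(c) = √(-12 + c) (Q(c) = √(c - 12) = √(-12 + c))
V = -3 + 13*I*√6 (V = -3 + √(-12 + 6)*(-23 + (-4 - 2)²) = -3 + √(-6)*(-23 + (-6)²) = -3 + (I*√6)*(-23 + 36) = -3 + (I*√6)*13 = -3 + 13*I*√6 ≈ -3.0 + 31.843*I)
j - V = -9956 - (-3 + 13*I*√6) = -9956 + (3 - 13*I*√6) = -9953 - 13*I*√6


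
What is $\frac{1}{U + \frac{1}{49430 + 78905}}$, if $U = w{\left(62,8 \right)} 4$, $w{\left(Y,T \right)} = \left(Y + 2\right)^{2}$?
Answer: $\frac{128335}{2102640641} \approx 6.1035 \cdot 10^{-5}$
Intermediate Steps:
$w{\left(Y,T \right)} = \left(2 + Y\right)^{2}$
$U = 16384$ ($U = \left(2 + 62\right)^{2} \cdot 4 = 64^{2} \cdot 4 = 4096 \cdot 4 = 16384$)
$\frac{1}{U + \frac{1}{49430 + 78905}} = \frac{1}{16384 + \frac{1}{49430 + 78905}} = \frac{1}{16384 + \frac{1}{128335}} = \frac{1}{\frac{2102640641}{128335}} = \frac{128335}{2102640641}$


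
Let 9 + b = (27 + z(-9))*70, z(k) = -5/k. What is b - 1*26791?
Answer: -223840/9 ≈ -24871.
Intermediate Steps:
b = 17279/9 (b = -9 + (27 - 5/(-9))*70 = -9 + (27 - 5*(-⅑))*70 = -9 + (27 + 5/9)*70 = -9 + (248/9)*70 = -9 + 17360/9 = 17279/9 ≈ 1919.9)
b - 1*26791 = 17279/9 - 1*26791 = 17279/9 - 26791 = -223840/9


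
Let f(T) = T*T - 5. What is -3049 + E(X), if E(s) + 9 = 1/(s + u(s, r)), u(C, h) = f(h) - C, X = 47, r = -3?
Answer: -12231/4 ≈ -3057.8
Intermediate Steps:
f(T) = -5 + T² (f(T) = T² - 5 = -5 + T²)
u(C, h) = -5 + h² - C (u(C, h) = (-5 + h²) - C = -5 + h² - C)
E(s) = -35/4 (E(s) = -9 + 1/(s + (-5 + (-3)² - s)) = -9 + 1/(s + (-5 + 9 - s)) = -9 + 1/(s + (4 - s)) = -9 + 1/4 = -9 + ¼ = -35/4)
-3049 + E(X) = -3049 - 35/4 = -12231/4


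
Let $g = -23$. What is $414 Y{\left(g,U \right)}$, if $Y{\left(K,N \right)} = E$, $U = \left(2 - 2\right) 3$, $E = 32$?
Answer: $13248$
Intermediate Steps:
$U = 0$ ($U = 0 \cdot 3 = 0$)
$Y{\left(K,N \right)} = 32$
$414 Y{\left(g,U \right)} = 414 \cdot 32 = 13248$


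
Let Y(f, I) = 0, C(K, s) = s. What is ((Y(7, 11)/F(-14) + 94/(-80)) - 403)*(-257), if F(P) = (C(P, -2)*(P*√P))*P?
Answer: 4154919/40 ≈ 1.0387e+5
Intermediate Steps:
F(P) = -2*P^(5/2) (F(P) = (-2*P*√P)*P = (-2*P^(3/2))*P = -2*P^(5/2))
((Y(7, 11)/F(-14) + 94/(-80)) - 403)*(-257) = ((0/((-392*I*√14)) + 94/(-80)) - 403)*(-257) = ((0/((-392*I*√14)) + 94*(-1/80)) - 403)*(-257) = ((0/((-392*I*√14)) - 47/40) - 403)*(-257) = ((0*(I*√14/5488) - 47/40) - 403)*(-257) = ((0 - 47/40) - 403)*(-257) = (-47/40 - 403)*(-257) = -16167/40*(-257) = 4154919/40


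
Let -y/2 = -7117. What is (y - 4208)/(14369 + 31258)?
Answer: 3342/15209 ≈ 0.21974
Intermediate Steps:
y = 14234 (y = -2*(-7117) = 14234)
(y - 4208)/(14369 + 31258) = (14234 - 4208)/(14369 + 31258) = 10026/45627 = 10026*(1/45627) = 3342/15209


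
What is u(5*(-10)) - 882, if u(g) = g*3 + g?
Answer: -1082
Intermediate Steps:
u(g) = 4*g (u(g) = 3*g + g = 4*g)
u(5*(-10)) - 882 = 4*(5*(-10)) - 882 = 4*(-50) - 882 = -200 - 882 = -1082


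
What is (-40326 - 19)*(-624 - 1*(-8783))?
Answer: -329174855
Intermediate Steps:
(-40326 - 19)*(-624 - 1*(-8783)) = -40345*(-624 + 8783) = -40345*8159 = -329174855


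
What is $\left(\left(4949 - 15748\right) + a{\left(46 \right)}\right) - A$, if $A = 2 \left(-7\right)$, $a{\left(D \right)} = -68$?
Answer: $-10853$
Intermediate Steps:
$A = -14$
$\left(\left(4949 - 15748\right) + a{\left(46 \right)}\right) - A = \left(\left(4949 - 15748\right) - 68\right) - -14 = \left(-10799 - 68\right) + 14 = -10867 + 14 = -10853$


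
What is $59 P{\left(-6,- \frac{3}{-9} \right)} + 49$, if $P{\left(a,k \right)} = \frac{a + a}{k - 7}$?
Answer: $\frac{776}{5} \approx 155.2$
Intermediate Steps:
$P{\left(a,k \right)} = \frac{2 a}{-7 + k}$
$59 P{\left(-6,- \frac{3}{-9} \right)} + 49 = 59 \cdot 2 \left(-6\right) \frac{1}{-7 - \frac{3}{-9}} + 49 = 59 \cdot 2 \left(-6\right) \frac{1}{-7 - - \frac{1}{3}} + 49 = 59 \cdot 2 \left(-6\right) \frac{1}{-7 + \frac{1}{3}} + 49 = 59 \cdot 2 \left(-6\right) \frac{1}{- \frac{20}{3}} + 49 = 59 \cdot 2 \left(-6\right) \left(- \frac{3}{20}\right) + 49 = 59 \cdot \frac{9}{5} + 49 = \frac{531}{5} + 49 = \frac{776}{5}$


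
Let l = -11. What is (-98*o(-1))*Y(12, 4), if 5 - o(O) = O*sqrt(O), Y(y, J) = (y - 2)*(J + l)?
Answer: 34300 + 6860*I ≈ 34300.0 + 6860.0*I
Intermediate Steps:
Y(y, J) = (-11 + J)*(-2 + y) (Y(y, J) = (y - 2)*(J - 11) = (-2 + y)*(-11 + J) = (-11 + J)*(-2 + y))
o(O) = 5 - O**(3/2) (o(O) = 5 - O*sqrt(O) = 5 - O**(3/2))
(-98*o(-1))*Y(12, 4) = (-98*(5 - (-1)**(3/2)))*(22 - 11*12 - 2*4 + 4*12) = (-98*(5 - (-1)*I))*(22 - 132 - 8 + 48) = -98*(5 + I)*(-70) = (-490 - 98*I)*(-70) = 34300 + 6860*I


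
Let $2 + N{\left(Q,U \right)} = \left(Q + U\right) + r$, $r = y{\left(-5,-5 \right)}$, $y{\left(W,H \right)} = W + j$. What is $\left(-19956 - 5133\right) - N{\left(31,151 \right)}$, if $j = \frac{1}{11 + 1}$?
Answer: $- \frac{303169}{12} \approx -25264.0$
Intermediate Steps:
$j = \frac{1}{12} \approx 0.083333$
$y{\left(W,H \right)} = \frac{1}{12} + W$ ($y{\left(W,H \right)} = W + \frac{1}{12} = \frac{1}{12} + W$)
$r = - \frac{59}{12}$ ($r = \frac{1}{12} - 5 = - \frac{59}{12} \approx -4.9167$)
$N{\left(Q,U \right)} = - \frac{83}{12} + Q + U$ ($N{\left(Q,U \right)} = -2 - \left(\frac{59}{12} - Q - U\right) = -2 + \left(- \frac{59}{12} + Q + U\right) = - \frac{83}{12} + Q + U$)
$\left(-19956 - 5133\right) - N{\left(31,151 \right)} = \left(-19956 - 5133\right) - \left(- \frac{83}{12} + 31 + 151\right) = \left(-19956 - 5133\right) - \frac{2101}{12} = -25089 - \frac{2101}{12} = - \frac{303169}{12}$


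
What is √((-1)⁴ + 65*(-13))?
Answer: 2*I*√211 ≈ 29.052*I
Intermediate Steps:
√((-1)⁴ + 65*(-13)) = √(1 - 845) = √(-844) = 2*I*√211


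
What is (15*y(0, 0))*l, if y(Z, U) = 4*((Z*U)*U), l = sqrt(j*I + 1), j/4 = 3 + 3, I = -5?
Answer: 0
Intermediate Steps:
j = 24 (j = 4*(3 + 3) = 4*6 = 24)
l = I*sqrt(119) (l = sqrt(24*(-5) + 1) = sqrt(-120 + 1) = sqrt(-119) = I*sqrt(119) ≈ 10.909*I)
y(Z, U) = 4*Z*U**2 (y(Z, U) = 4*((U*Z)*U) = 4*(Z*U**2) = 4*Z*U**2)
(15*y(0, 0))*l = (15*(4*0*0**2))*(I*sqrt(119)) = (15*(4*0*0))*(I*sqrt(119)) = (15*0)*(I*sqrt(119)) = 0*(I*sqrt(119)) = 0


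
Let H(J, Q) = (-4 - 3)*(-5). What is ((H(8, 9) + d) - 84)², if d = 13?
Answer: 1296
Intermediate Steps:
H(J, Q) = 35 (H(J, Q) = -7*(-5) = 35)
((H(8, 9) + d) - 84)² = ((35 + 13) - 84)² = (48 - 84)² = (-36)² = 1296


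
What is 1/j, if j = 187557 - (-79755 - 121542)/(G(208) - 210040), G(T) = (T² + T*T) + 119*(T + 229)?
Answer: 71509/13411812216 ≈ 5.3318e-6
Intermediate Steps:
G(T) = 27251 + 2*T² + 119*T (G(T) = (T² + T²) + 119*(229 + T) = 2*T² + (27251 + 119*T) = 27251 + 2*T² + 119*T)
j = 13411812216/71509 (j = 187557 - (-79755 - 121542)/((27251 + 2*208² + 119*208) - 210040) = 187557 - (-201297)/((27251 + 2*43264 + 24752) - 210040) = 187557 - (-201297)/((27251 + 86528 + 24752) - 210040) = 187557 - (-201297)/(138531 - 210040) = 187557 - (-201297)/(-71509) = 187557 - (-201297)*(-1)/71509 = 187557 - 1*201297/71509 = 187557 - 201297/71509 = 13411812216/71509 ≈ 1.8755e+5)
1/j = 1/(13411812216/71509) = 71509/13411812216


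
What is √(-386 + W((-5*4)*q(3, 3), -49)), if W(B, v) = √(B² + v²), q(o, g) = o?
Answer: √(-386 + √6001) ≈ 17.565*I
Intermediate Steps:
√(-386 + W((-5*4)*q(3, 3), -49)) = √(-386 + √((-5*4*3)² + (-49)²)) = √(-386 + √((-20*3)² + 2401)) = √(-386 + √((-60)² + 2401)) = √(-386 + √(3600 + 2401)) = √(-386 + √6001)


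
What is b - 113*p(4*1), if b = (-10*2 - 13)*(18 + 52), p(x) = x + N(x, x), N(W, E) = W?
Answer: -3214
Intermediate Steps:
p(x) = 2*x (p(x) = x + x = 2*x)
b = -2310 (b = (-20 - 13)*70 = -33*70 = -2310)
b - 113*p(4*1) = -2310 - 226*4*1 = -2310 - 226*4 = -2310 - 113*8 = -2310 - 904 = -3214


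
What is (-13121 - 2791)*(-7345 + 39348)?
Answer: -509231736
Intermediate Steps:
(-13121 - 2791)*(-7345 + 39348) = -15912*32003 = -509231736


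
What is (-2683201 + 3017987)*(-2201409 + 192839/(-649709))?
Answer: -478836191052076520/649709 ≈ -7.3700e+11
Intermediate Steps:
(-2683201 + 3017987)*(-2201409 + 192839/(-649709)) = 334786*(-2201409 + 192839*(-1/649709)) = 334786*(-2201409 - 192839/649709) = 334786*(-1430275432820/649709) = -478836191052076520/649709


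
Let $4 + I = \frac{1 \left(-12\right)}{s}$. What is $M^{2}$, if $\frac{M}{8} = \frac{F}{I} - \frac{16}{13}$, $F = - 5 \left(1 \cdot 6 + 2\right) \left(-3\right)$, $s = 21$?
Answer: $\frac{8168164}{169} \approx 48332.0$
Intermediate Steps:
$I = - \frac{32}{7}$ ($I = -4 + \frac{1 \left(-12\right)}{21} = -4 - \frac{4}{7} = - \frac{32}{7} \approx -4.5714$)
$F = 120$ ($F = - 5 \left(6 + 2\right) \left(-3\right) = \left(-5\right) 8 \left(-3\right) = \left(-40\right) \left(-3\right) = 120$)
$M = - \frac{2858}{13}$ ($M = 8 \left(\frac{120}{- \frac{32}{7}} - \frac{16}{13}\right) = 8 \left(120 \left(- \frac{7}{32}\right) - \frac{16}{13}\right) = 8 \left(- \frac{105}{4} - \frac{16}{13}\right) = 8 \left(- \frac{1429}{52}\right) = - \frac{2858}{13} \approx -219.85$)
$M^{2} = \left(- \frac{2858}{13}\right)^{2} = \frac{8168164}{169}$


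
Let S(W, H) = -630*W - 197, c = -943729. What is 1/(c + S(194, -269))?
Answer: -1/1066146 ≈ -9.3796e-7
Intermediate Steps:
S(W, H) = -197 - 630*W
1/(c + S(194, -269)) = 1/(-943729 + (-197 - 630*194)) = 1/(-943729 + (-197 - 122220)) = 1/(-943729 - 122417) = 1/(-1066146) = -1/1066146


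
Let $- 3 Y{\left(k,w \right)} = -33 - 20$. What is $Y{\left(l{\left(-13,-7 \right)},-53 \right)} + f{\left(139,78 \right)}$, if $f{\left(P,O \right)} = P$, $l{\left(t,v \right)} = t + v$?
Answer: $\frac{470}{3} \approx 156.67$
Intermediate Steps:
$Y{\left(k,w \right)} = \frac{53}{3}$ ($Y{\left(k,w \right)} = - \frac{-33 - 20}{3} = \left(- \frac{1}{3}\right) \left(-53\right) = \frac{53}{3}$)
$Y{\left(l{\left(-13,-7 \right)},-53 \right)} + f{\left(139,78 \right)} = \frac{53}{3} + 139 = \frac{470}{3}$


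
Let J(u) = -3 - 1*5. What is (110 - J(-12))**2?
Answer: 13924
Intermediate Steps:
J(u) = -8 (J(u) = -3 - 5 = -8)
(110 - J(-12))**2 = (110 - 1*(-8))**2 = (110 + 8)**2 = 118**2 = 13924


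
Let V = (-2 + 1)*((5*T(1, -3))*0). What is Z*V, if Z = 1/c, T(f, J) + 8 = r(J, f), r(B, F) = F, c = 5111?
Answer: 0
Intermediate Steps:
T(f, J) = -8 + f
Z = 1/5111 ≈ 0.00019566
V = 0 (V = (-2 + 1)*((5*(-8 + 1))*0) = -5*(-7)*0 = -(-35)*0 = -1*0 = 0)
Z*V = (1/5111)*0 = 0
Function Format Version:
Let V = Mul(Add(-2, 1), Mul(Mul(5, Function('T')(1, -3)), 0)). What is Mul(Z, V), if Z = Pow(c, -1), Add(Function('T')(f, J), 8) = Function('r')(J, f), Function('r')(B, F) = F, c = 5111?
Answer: 0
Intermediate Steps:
Function('T')(f, J) = Add(-8, f)
Z = Rational(1, 5111) (Z = Pow(5111, -1) = Rational(1, 5111) ≈ 0.00019566)
V = 0 (V = Mul(Add(-2, 1), Mul(Mul(5, Add(-8, 1)), 0)) = Mul(-1, Mul(Mul(5, -7), 0)) = Mul(-1, Mul(-35, 0)) = Mul(-1, 0) = 0)
Mul(Z, V) = Mul(Rational(1, 5111), 0) = 0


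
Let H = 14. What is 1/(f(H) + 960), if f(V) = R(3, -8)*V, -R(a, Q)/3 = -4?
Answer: 1/1128 ≈ 0.00088653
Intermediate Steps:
R(a, Q) = 12 (R(a, Q) = -3*(-4) = 12)
f(V) = 12*V
1/(f(H) + 960) = 1/(12*14 + 960) = 1/(168 + 960) = 1/1128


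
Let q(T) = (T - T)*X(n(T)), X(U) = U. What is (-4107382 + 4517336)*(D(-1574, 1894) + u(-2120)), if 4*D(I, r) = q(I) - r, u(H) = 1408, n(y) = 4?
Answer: 383102013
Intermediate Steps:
q(T) = 0 (q(T) = (T - T)*4 = 0*4 = 0)
D(I, r) = -r/4 (D(I, r) = (0 - r)/4 = (-r)/4 = -r/4)
(-4107382 + 4517336)*(D(-1574, 1894) + u(-2120)) = (-4107382 + 4517336)*(-¼*1894 + 1408) = 409954*(-947/2 + 1408) = 409954*(1869/2) = 383102013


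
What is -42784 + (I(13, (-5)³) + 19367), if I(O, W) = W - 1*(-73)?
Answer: -23469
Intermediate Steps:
I(O, W) = 73 + W (I(O, W) = W + 73 = 73 + W)
-42784 + (I(13, (-5)³) + 19367) = -42784 + ((73 + (-5)³) + 19367) = -42784 + ((73 - 125) + 19367) = -42784 + (-52 + 19367) = -42784 + 19315 = -23469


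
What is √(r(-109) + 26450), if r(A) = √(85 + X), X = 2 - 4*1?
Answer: √(26450 + √83) ≈ 162.66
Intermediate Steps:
X = -2 (X = 2 - 4 = -2)
r(A) = √83 (r(A) = √(85 - 2) = √83)
√(r(-109) + 26450) = √(√83 + 26450) = √(26450 + √83)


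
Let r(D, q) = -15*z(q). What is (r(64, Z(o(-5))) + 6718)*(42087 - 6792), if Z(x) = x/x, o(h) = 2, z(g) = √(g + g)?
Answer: 237111810 - 529425*√2 ≈ 2.3636e+8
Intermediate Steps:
z(g) = √2*√g (z(g) = √(2*g) = √2*√g)
Z(x) = 1
r(D, q) = -15*√2*√q
(r(64, Z(o(-5))) + 6718)*(42087 - 6792) = (-15*√2*√1 + 6718)*(42087 - 6792) = (-15*√2*1 + 6718)*35295 = (-15*√2 + 6718)*35295 = (6718 - 15*√2)*35295 = 237111810 - 529425*√2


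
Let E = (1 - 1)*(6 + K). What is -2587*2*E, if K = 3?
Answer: 0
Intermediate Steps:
E = 0 (E = (1 - 1)*(6 + 3) = 0*9 = 0)
-2587*2*E = -2587*2*0 = -0 = -2587*0 = 0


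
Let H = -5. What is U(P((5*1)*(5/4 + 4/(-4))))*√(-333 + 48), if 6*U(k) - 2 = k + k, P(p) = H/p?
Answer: -I*√285 ≈ -16.882*I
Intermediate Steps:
P(p) = -5/p
U(k) = ⅓ + k/3 (U(k) = ⅓ + (k + k)/6 = ⅓ + (2*k)/6 = ⅓ + k/3)
U(P((5*1)*(5/4 + 4/(-4))))*√(-333 + 48) = (⅓ + (-5*1/(5*(5/4 + 4/(-4))))/3)*√(-333 + 48) = (⅓ + (-5*1/(5*(5*(¼) + 4*(-¼))))/3)*√(-285) = (⅓ + (-5*1/(5*(5/4 - 1)))/3)*(I*√285) = (⅓ + (-5/(5*(¼)))/3)*(I*√285) = (⅓ + (-5/5/4)/3)*(I*√285) = (⅓ + (-5*⅘)/3)*(I*√285) = (⅓ + (⅓)*(-4))*(I*√285) = (⅓ - 4/3)*(I*√285) = -I*√285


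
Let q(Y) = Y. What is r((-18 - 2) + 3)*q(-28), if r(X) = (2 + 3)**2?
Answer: -700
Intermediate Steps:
r(X) = 25 (r(X) = 5**2 = 25)
r((-18 - 2) + 3)*q(-28) = 25*(-28) = -700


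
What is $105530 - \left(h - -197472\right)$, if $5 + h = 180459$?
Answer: $-272396$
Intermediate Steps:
$h = 180454$ ($h = -5 + 180459 = 180454$)
$105530 - \left(h - -197472\right) = 105530 - \left(180454 - -197472\right) = 105530 - \left(180454 + 197472\right) = 105530 - 377926 = -272396$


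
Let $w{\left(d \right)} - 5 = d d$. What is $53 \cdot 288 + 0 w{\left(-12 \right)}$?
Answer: $15264$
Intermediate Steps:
$w{\left(d \right)} = 5 + d^{2}$ ($w{\left(d \right)} = 5 + d d = 5 + d^{2}$)
$53 \cdot 288 + 0 w{\left(-12 \right)} = 53 \cdot 288 + 0 \left(5 + \left(-12\right)^{2}\right) = 15264 + 0 \left(5 + 144\right) = 15264 + 0 \cdot 149 = 15264 + 0 = 15264$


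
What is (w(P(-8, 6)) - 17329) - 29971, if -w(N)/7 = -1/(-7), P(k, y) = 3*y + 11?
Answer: -47301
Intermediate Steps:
P(k, y) = 11 + 3*y
w(N) = -1 (w(N) = -(-7)/(-7) = -(-7)*(-1)/7 = -7*1/7 = -1)
(w(P(-8, 6)) - 17329) - 29971 = (-1 - 17329) - 29971 = -17330 - 29971 = -47301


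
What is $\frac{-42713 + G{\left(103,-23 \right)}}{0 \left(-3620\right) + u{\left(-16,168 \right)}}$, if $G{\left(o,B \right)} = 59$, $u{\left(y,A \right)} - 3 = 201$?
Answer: $- \frac{7109}{34} \approx -209.09$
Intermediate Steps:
$u{\left(y,A \right)} = 204$ ($u{\left(y,A \right)} = 3 + 201 = 204$)
$\frac{-42713 + G{\left(103,-23 \right)}}{0 \left(-3620\right) + u{\left(-16,168 \right)}} = \frac{-42713 + 59}{0 \left(-3620\right) + 204} = - \frac{42654}{0 + 204} = - \frac{42654}{204} = \left(-42654\right) \frac{1}{204} = - \frac{7109}{34}$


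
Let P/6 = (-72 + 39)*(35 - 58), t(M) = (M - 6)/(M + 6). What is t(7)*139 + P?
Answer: 59341/13 ≈ 4564.7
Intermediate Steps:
t(M) = (-6 + M)/(6 + M)
P = 4554 (P = 6*((-72 + 39)*(35 - 58)) = 6*(-33*(-23)) = 6*759 = 4554)
t(7)*139 + P = ((-6 + 7)/(6 + 7))*139 + 4554 = (1/13)*139 + 4554 = 139/13 + 4554 = 59341/13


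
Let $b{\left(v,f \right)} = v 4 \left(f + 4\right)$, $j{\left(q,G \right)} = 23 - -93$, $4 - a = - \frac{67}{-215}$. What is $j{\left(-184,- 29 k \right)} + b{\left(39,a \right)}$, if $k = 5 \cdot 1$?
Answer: $\frac{282808}{215} \approx 1315.4$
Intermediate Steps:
$k = 5$
$a = \frac{793}{215}$ ($a = 4 - - \frac{67}{-215} = 4 - \left(-67\right) \left(- \frac{1}{215}\right) = 4 - \frac{67}{215} = \frac{793}{215} \approx 3.6884$)
$j{\left(q,G \right)} = 116$ ($j{\left(q,G \right)} = 23 + 93 = 116$)
$b{\left(v,f \right)} = 4 v \left(4 + f\right)$
$j{\left(-184,- 29 k \right)} + b{\left(39,a \right)} = 116 + 4 \cdot 39 \left(4 + \frac{793}{215}\right) = 116 + 4 \cdot 39 \cdot \frac{1653}{215} = 116 + \frac{257868}{215} = \frac{282808}{215}$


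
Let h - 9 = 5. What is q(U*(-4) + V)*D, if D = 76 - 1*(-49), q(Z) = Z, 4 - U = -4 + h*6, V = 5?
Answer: 38625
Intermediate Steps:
h = 14 (h = 9 + 5 = 14)
U = -76 (U = 4 - (-4 + 14*6) = 4 - (-4 + 84) = 4 - 1*80 = 4 - 80 = -76)
D = 125 (D = 76 + 49 = 125)
q(U*(-4) + V)*D = (-76*(-4) + 5)*125 = (304 + 5)*125 = 309*125 = 38625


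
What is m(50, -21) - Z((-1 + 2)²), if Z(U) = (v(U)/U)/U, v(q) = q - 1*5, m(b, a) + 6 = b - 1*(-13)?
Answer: 61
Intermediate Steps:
m(b, a) = 7 + b (m(b, a) = -6 + (b - 1*(-13)) = -6 + (b + 13) = -6 + (13 + b) = 7 + b)
v(q) = -5 + q (v(q) = q - 5 = -5 + q)
Z(U) = (-5 + U)/U² (Z(U) = ((-5 + U)/U)/U = (-5 + U)/U²)
m(50, -21) - Z((-1 + 2)²) = (7 + 50) - (-5 + (-1 + 2)²)/((-1 + 2)²)² = 57 - (-5 + 1²)/(1²)² = 57 - (-5 + 1)/1² = 57 - (-4) = 57 - 1*(-4) = 57 + 4 = 61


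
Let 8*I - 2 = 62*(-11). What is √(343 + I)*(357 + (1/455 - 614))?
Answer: -116934*√258/455 ≈ -4128.0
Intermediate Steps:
I = -85 (I = ¼ + (62*(-11))/8 = ¼ + (⅛)*(-682) = ¼ - 341/4 = -85)
√(343 + I)*(357 + (1/455 - 614)) = √(343 - 85)*(357 + (1/455 - 614)) = √258*(357 + (1/455 - 614)) = √258*(357 - 279369/455) = √258*(-116934/455) = -116934*√258/455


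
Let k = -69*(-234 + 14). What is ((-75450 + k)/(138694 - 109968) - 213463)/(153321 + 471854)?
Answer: -3065999204/8979388525 ≈ -0.34145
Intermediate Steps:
k = 15180 (k = -69*(-220) = 15180)
((-75450 + k)/(138694 - 109968) - 213463)/(153321 + 471854) = ((-75450 + 15180)/(138694 - 109968) - 213463)/(153321 + 471854) = (-60270/28726 - 213463)/625175 = (-60270*1/28726 - 213463)*(1/625175) = (-30135/14363 - 213463)*(1/625175) = -3065999204/14363*1/625175 = -3065999204/8979388525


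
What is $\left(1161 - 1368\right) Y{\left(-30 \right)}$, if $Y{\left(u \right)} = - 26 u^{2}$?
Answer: $4843800$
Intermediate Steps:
$\left(1161 - 1368\right) Y{\left(-30 \right)} = \left(1161 - 1368\right) \left(- 26 \left(-30\right)^{2}\right) = - 207 \left(\left(-26\right) 900\right) = \left(-207\right) \left(-23400\right) = 4843800$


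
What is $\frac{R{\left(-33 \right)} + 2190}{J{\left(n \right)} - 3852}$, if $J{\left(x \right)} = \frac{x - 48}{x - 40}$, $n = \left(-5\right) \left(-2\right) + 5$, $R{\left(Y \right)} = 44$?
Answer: $- \frac{55850}{96267} \approx -0.58016$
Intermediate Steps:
$n = 15$ ($n = 10 + 5 = 15$)
$J{\left(x \right)} = \frac{-48 + x}{-40 + x}$
$\frac{R{\left(-33 \right)} + 2190}{J{\left(n \right)} - 3852} = \frac{44 + 2190}{\frac{-48 + 15}{-40 + 15} - 3852} = \frac{2234}{\frac{1}{-25} \left(-33\right) - 3852} = \frac{2234}{\left(- \frac{1}{25}\right) \left(-33\right) - 3852} = \frac{2234}{\frac{33}{25} - 3852} = \frac{2234}{- \frac{96267}{25}} = 2234 \left(- \frac{25}{96267}\right) = - \frac{55850}{96267}$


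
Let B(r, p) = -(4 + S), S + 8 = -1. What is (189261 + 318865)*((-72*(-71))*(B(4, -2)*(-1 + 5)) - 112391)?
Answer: -5157987026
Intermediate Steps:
S = -9 (S = -8 - 1 = -9)
B(r, p) = 5 (B(r, p) = -(4 - 9) = -1*(-5) = 5)
(189261 + 318865)*((-72*(-71))*(B(4, -2)*(-1 + 5)) - 112391) = (189261 + 318865)*((-72*(-71))*(5*(-1 + 5)) - 112391) = 508126*(5112*(5*4) - 112391) = 508126*(5112*20 - 112391) = 508126*(102240 - 112391) = 508126*(-10151) = -5157987026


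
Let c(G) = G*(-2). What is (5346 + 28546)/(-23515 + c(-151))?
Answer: -33892/23213 ≈ -1.4600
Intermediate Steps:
c(G) = -2*G
(5346 + 28546)/(-23515 + c(-151)) = (5346 + 28546)/(-23515 - 2*(-151)) = 33892/(-23515 + 302) = 33892/(-23213) = 33892*(-1/23213) = -33892/23213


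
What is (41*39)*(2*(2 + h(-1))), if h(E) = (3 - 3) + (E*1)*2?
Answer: 0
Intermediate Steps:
h(E) = 2*E (h(E) = 0 + E*2 = 0 + 2*E = 2*E)
(41*39)*(2*(2 + h(-1))) = (41*39)*(2*(2 + 2*(-1))) = 1599*(2*(2 - 2)) = 1599*(2*0) = 1599*0 = 0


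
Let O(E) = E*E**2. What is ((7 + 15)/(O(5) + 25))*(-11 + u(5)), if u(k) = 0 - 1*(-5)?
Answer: -22/25 ≈ -0.88000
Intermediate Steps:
O(E) = E**3
u(k) = 5 (u(k) = 0 + 5 = 5)
((7 + 15)/(O(5) + 25))*(-11 + u(5)) = ((7 + 15)/(5**3 + 25))*(-11 + 5) = (22/(125 + 25))*(-6) = (22/150)*(-6) = (22*(1/150))*(-6) = (11/75)*(-6) = -22/25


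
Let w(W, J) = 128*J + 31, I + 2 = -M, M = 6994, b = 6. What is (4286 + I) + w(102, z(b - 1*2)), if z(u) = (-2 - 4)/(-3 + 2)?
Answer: -1911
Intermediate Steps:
I = -6996 (I = -2 - 1*6994 = -2 - 6994 = -6996)
z(u) = 6 (z(u) = -6/(-1) = -6*(-1) = 6)
w(W, J) = 31 + 128*J
(4286 + I) + w(102, z(b - 1*2)) = (4286 - 6996) + (31 + 128*6) = -2710 + (31 + 768) = -2710 + 799 = -1911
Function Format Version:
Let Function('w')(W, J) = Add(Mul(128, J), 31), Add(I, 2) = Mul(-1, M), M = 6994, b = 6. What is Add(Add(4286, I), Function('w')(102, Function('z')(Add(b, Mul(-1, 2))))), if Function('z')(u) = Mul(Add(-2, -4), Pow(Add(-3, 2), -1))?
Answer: -1911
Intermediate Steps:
I = -6996 (I = Add(-2, Mul(-1, 6994)) = Add(-2, -6994) = -6996)
Function('z')(u) = 6 (Function('z')(u) = Mul(-6, Pow(-1, -1)) = Mul(-6, -1) = 6)
Function('w')(W, J) = Add(31, Mul(128, J))
Add(Add(4286, I), Function('w')(102, Function('z')(Add(b, Mul(-1, 2))))) = Add(Add(4286, -6996), Add(31, Mul(128, 6))) = Add(-2710, Add(31, 768)) = Add(-2710, 799) = -1911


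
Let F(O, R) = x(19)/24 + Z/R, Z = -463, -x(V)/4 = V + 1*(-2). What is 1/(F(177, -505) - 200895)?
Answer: -3030/608717657 ≈ -4.9777e-6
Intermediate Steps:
x(V) = 8 - 4*V (x(V) = -4*(V + 1*(-2)) = -4*(V - 2) = -4*(-2 + V) = 8 - 4*V)
F(O, R) = -17/6 - 463/R (F(O, R) = (8 - 4*19)/24 - 463/R = (8 - 76)*(1/24) - 463/R = -68*1/24 - 463/R = -17/6 - 463/R)
1/(F(177, -505) - 200895) = 1/((-17/6 - 463/(-505)) - 200895) = 1/((-17/6 - 463*(-1/505)) - 200895) = 1/((-17/6 + 463/505) - 200895) = 1/(-5807/3030 - 200895) = 1/(-608717657/3030) = -3030/608717657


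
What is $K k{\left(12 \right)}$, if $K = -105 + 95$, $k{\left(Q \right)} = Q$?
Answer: $-120$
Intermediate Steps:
$K = -10$
$K k{\left(12 \right)} = \left(-10\right) 12 = -120$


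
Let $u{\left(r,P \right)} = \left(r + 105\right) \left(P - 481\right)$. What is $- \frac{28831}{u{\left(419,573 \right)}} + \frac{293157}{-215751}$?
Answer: $- \frac{6784276579}{3466974736} \approx -1.9568$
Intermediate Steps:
$u{\left(r,P \right)} = \left(-481 + P\right) \left(105 + r\right)$ ($u{\left(r,P \right)} = \left(105 + r\right) \left(-481 + P\right) = \left(-481 + P\right) \left(105 + r\right)$)
$- \frac{28831}{u{\left(419,573 \right)}} + \frac{293157}{-215751} = - \frac{28831}{-50505 - 201539 + 105 \cdot 573 + 573 \cdot 419} + \frac{293157}{-215751} = - \frac{28831}{-50505 - 201539 + 60165 + 240087} + 293157 \left(- \frac{1}{215751}\right) = - \frac{28831}{48208} - \frac{97719}{71917} = - \frac{6784276579}{3466974736}$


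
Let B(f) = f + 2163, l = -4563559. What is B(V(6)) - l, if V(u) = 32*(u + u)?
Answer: 4566106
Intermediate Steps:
V(u) = 64*u (V(u) = 32*(2*u) = 64*u)
B(f) = 2163 + f
B(V(6)) - l = (2163 + 64*6) - 1*(-4563559) = (2163 + 384) + 4563559 = 2547 + 4563559 = 4566106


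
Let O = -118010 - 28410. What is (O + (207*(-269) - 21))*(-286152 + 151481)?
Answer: 27220241204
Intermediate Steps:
O = -146420
(O + (207*(-269) - 21))*(-286152 + 151481) = (-146420 + (207*(-269) - 21))*(-286152 + 151481) = (-146420 + (-55683 - 21))*(-134671) = (-146420 - 55704)*(-134671) = -202124*(-134671) = 27220241204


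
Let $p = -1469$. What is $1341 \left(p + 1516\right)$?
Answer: $63027$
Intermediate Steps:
$1341 \left(p + 1516\right) = 1341 \left(-1469 + 1516\right) = 1341 \cdot 47 = 63027$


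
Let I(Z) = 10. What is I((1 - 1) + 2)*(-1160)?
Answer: -11600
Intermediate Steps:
I((1 - 1) + 2)*(-1160) = 10*(-1160) = -11600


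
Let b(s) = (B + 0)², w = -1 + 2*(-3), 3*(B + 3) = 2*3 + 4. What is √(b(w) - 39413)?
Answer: 2*I*√88679/3 ≈ 198.53*I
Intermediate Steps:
B = ⅓ (B = -3 + (2*3 + 4)/3 = -3 + (6 + 4)/3 = -3 + (⅓)*10 = -3 + 10/3 = ⅓ ≈ 0.33333)
w = -7 (w = -1 - 6 = -7)
b(s) = ⅑ (b(s) = (⅓ + 0)² = (⅓)² = ⅑)
√(b(w) - 39413) = √(⅑ - 39413) = √(-354716/9) = 2*I*√88679/3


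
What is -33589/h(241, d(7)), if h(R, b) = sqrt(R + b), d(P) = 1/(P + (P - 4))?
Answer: -33589*sqrt(24110)/2411 ≈ -2163.2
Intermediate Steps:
d(P) = 1/(-4 + 2*P) (d(P) = 1/(P + (-4 + P)) = 1/(-4 + 2*P))
-33589/h(241, d(7)) = -33589/sqrt(241 + 1/(2*(-2 + 7))) = -33589/sqrt(241 + (1/2)/5) = -33589/sqrt(241 + (1/2)*(1/5)) = -33589/sqrt(241 + 1/10) = -33589*sqrt(24110)/2411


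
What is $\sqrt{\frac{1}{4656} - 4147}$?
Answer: $\frac{i \sqrt{5618753421}}{1164} \approx 64.397 i$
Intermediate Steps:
$\sqrt{\frac{1}{4656} - 4147} = \sqrt{- \frac{19308431}{4656}} = \frac{i \sqrt{5618753421}}{1164}$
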